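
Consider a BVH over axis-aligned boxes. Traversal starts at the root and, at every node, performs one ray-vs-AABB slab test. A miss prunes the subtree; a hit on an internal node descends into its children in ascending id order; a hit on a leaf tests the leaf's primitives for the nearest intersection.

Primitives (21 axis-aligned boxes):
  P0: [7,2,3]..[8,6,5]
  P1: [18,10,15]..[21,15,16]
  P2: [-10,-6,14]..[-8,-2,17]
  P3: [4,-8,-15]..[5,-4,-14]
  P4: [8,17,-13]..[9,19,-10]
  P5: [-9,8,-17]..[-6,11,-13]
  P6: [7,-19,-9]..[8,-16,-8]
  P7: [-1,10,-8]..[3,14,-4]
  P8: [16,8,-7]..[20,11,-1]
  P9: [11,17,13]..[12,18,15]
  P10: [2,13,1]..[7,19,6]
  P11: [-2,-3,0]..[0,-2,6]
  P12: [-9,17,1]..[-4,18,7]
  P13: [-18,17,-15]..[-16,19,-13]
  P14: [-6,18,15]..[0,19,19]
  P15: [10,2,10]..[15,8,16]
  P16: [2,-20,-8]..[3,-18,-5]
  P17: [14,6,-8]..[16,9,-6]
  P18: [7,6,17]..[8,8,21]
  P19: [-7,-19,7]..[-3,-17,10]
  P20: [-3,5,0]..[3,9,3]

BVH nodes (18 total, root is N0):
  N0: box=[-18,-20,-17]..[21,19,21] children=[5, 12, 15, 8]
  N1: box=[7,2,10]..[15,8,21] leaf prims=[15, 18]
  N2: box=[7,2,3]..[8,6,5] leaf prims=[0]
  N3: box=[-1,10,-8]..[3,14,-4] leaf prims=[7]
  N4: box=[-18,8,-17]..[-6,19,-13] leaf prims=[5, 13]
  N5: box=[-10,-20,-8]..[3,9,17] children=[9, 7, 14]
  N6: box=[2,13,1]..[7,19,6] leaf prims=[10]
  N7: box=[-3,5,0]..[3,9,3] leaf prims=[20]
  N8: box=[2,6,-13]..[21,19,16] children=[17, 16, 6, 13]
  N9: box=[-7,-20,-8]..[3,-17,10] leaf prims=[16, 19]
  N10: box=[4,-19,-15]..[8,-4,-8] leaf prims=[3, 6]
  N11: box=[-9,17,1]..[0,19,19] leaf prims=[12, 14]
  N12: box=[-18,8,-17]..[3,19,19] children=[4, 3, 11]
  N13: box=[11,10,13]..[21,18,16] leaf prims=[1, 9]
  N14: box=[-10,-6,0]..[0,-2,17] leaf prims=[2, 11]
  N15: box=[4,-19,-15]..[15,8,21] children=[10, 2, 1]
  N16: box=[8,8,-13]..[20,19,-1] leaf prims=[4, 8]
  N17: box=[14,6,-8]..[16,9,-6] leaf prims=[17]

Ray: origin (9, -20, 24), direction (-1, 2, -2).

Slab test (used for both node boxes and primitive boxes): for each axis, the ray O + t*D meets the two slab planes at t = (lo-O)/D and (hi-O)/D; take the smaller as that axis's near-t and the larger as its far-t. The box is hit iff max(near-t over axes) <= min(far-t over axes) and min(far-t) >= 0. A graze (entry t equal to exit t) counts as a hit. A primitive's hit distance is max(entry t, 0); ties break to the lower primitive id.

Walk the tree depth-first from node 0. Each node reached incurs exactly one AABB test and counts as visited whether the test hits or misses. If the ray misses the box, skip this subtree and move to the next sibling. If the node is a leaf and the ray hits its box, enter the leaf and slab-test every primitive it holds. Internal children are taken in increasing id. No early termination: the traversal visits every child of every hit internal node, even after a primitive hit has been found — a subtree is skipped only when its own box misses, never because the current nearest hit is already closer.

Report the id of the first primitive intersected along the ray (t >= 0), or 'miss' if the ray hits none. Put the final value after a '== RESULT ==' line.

Trace the traversal:
N0 x:[-12,27] y:[0,39/2] z:[3/2,41/2] -> hit [3/2,39/2], descend [5, 8, 12, 15]
  N5 x:[6,19] y:[0,29/2] z:[7/2,16] -> hit [6,29/2], descend [7, 9, 14]
    N7 x:[6,12] y:[25/2,29/2] z:[21/2,12] -> miss, prune
    N9 x:[6,16] y:[0,3/2] z:[7,16] -> miss, prune
    N14 x:[9,19] y:[7,9] z:[7/2,12] -> hit [9,9] leaf, test {P2(miss), P11@t=9}
  N8 x:[-12,7] y:[13,39/2] z:[4,37/2] -> miss, prune
  N12 x:[6,27] y:[14,39/2] z:[5/2,41/2] -> hit [14,39/2], descend [3, 4, 11]
    N3 x:[6,10] y:[15,17] z:[14,16] -> miss, prune
    N4 x:[15,27] y:[14,39/2] z:[37/2,41/2] -> hit [37/2,39/2] leaf, test {P5(miss), P13(miss)}
    N11 x:[9,18] y:[37/2,39/2] z:[5/2,23/2] -> miss, prune
  N15 x:[-6,5] y:[1/2,14] z:[3/2,39/2] -> hit [3/2,5], descend [1, 2, 10]
    N1 x:[-6,2] y:[11,14] z:[3/2,7] -> miss, prune
    N2 x:[1,2] y:[11,13] z:[19/2,21/2] -> miss, prune
    N10 x:[1,5] y:[1/2,8] z:[16,39/2] -> miss, prune

Visited [0, 5, 7, 9, 14, 8, 12, 3, 4, 11, 15, 1, 2, 10]. Tests: 14 box, 2 leaf. Nearest: P11.

== RESULT ==
11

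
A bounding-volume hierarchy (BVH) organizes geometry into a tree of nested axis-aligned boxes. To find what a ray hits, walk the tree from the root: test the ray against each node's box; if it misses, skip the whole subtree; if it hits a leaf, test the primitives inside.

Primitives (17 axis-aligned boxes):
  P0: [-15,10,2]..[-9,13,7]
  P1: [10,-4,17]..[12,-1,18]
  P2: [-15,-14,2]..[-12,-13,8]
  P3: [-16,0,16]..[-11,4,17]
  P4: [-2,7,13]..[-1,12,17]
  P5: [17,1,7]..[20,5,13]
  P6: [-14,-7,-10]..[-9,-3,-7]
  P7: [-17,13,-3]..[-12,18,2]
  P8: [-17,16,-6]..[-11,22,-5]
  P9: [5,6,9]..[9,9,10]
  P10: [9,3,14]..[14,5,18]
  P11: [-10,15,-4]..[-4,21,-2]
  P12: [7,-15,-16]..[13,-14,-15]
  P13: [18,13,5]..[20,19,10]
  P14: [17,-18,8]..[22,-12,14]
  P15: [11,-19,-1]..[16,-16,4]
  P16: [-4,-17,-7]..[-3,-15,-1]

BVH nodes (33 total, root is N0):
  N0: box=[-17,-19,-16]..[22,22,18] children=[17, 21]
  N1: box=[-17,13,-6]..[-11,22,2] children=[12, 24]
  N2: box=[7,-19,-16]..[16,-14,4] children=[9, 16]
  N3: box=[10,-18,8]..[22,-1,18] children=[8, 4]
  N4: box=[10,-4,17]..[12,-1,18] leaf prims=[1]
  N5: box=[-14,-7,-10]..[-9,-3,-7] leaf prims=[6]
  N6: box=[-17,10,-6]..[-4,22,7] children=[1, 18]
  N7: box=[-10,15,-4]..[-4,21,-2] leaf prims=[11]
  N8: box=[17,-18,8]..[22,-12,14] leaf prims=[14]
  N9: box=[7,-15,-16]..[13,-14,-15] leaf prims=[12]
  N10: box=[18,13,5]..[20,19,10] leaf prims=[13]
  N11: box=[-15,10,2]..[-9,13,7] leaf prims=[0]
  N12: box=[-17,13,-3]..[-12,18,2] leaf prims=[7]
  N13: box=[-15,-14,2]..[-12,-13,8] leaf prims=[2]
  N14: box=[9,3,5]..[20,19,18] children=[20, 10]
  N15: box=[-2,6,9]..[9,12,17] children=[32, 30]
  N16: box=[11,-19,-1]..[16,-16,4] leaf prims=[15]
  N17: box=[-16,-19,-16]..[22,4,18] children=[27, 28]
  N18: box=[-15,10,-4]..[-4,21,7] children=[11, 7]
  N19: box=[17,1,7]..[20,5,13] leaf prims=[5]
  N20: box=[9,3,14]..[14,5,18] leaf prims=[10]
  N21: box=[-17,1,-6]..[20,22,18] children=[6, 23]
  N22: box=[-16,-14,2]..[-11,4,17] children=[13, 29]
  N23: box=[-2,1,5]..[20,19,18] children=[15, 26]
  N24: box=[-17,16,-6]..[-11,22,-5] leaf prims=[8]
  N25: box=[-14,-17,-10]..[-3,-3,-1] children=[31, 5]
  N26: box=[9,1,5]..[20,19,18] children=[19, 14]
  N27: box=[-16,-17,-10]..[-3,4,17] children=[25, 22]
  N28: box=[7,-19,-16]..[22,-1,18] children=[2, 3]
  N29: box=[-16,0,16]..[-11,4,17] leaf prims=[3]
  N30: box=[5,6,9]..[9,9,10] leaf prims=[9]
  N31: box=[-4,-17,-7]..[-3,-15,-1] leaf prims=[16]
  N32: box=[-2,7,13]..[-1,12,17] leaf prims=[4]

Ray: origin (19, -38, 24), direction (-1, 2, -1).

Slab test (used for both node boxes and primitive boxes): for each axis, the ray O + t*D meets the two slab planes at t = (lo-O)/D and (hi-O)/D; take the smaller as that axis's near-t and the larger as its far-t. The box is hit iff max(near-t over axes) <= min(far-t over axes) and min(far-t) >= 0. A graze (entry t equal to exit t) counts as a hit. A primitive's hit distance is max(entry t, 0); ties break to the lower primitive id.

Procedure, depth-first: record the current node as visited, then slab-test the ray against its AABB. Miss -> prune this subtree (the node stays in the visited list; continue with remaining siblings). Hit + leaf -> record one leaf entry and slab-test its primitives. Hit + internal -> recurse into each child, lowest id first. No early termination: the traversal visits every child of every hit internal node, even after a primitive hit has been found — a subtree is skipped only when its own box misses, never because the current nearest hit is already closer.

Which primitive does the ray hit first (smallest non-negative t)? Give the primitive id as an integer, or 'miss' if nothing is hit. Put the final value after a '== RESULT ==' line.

Trace the traversal:
N0 x:[-3,36] y:[19/2,30] z:[6,40] -> hit [19/2,30], descend [17, 21]
  N17 x:[-3,35] y:[19/2,21] z:[6,40] -> hit [19/2,21], descend [27, 28]
    N27 x:[22,35] y:[21/2,21] z:[7,34] -> miss, prune
    N28 x:[-3,12] y:[19/2,37/2] z:[6,40] -> hit [19/2,12], descend [2, 3]
      N2 x:[3,12] y:[19/2,12] z:[20,40] -> miss, prune
      N3 x:[-3,9] y:[10,37/2] z:[6,16] -> miss, prune
  N21 x:[-1,36] y:[39/2,30] z:[6,30] -> hit [39/2,30], descend [6, 23]
    N6 x:[23,36] y:[24,30] z:[17,30] -> hit [24,30], descend [1, 18]
      N1 x:[30,36] y:[51/2,30] z:[22,30] -> hit [30,30], descend [12, 24]
        N12 x:[31,36] y:[51/2,28] z:[22,27] -> miss, prune
        N24 x:[30,36] y:[27,30] z:[29,30] -> hit [30,30] leaf, test {P8@t=30}
      N18 x:[23,34] y:[24,59/2] z:[17,28] -> hit [24,28], descend [7, 11]
        N7 x:[23,29] y:[53/2,59/2] z:[26,28] -> hit [53/2,28] leaf, test {P11@t=53/2}
        N11 x:[28,34] y:[24,51/2] z:[17,22] -> miss, prune
    N23 x:[-1,21] y:[39/2,57/2] z:[6,19] -> miss, prune

15 AABB tests over nodes [0, 17, 27, 28, 2, 3, 21, 6, 1, 12, 24, 18, 7, 11, 23]; 2 leaves entered; closest P11.

== RESULT ==
11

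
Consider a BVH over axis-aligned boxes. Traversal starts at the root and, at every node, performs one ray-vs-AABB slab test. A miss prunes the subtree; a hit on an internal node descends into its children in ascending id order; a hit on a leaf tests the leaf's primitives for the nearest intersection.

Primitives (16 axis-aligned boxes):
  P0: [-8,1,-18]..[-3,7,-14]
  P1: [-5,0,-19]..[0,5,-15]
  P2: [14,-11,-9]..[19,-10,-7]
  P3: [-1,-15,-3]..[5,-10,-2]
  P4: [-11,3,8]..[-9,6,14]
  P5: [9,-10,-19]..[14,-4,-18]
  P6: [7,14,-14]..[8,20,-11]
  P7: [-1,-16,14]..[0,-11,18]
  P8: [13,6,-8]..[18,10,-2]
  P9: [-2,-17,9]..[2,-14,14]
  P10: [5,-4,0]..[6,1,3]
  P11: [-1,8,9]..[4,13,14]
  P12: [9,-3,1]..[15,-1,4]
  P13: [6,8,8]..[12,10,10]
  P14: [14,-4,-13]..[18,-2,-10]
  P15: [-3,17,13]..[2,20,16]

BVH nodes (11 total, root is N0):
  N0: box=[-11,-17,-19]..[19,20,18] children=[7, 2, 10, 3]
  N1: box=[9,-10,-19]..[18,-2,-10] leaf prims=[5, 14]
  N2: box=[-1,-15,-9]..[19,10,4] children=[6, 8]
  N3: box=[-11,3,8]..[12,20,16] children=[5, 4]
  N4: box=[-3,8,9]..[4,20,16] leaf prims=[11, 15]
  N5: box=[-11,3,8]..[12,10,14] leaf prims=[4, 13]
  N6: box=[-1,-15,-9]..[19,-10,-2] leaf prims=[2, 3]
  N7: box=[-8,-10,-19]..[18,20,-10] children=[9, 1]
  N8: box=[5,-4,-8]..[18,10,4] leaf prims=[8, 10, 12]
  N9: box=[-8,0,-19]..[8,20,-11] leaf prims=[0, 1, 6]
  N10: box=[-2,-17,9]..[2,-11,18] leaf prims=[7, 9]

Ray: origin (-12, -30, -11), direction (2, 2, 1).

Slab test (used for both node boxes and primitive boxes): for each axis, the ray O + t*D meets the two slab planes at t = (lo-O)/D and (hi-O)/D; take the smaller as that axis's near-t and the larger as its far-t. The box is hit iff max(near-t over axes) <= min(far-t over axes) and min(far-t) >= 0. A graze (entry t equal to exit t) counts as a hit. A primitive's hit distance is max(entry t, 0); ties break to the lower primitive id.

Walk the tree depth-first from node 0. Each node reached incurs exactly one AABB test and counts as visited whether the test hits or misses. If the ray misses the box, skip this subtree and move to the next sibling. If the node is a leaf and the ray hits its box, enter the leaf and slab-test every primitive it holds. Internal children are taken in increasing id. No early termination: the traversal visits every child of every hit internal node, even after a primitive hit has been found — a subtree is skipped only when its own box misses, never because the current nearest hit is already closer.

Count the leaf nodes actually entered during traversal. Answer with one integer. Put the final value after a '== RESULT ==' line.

Walk:
N0 x:[1/2,31/2] y:[13/2,25] z:[-8,29] -> hit [13/2,31/2], descend [2, 3, 7, 10]
  N2 x:[11/2,31/2] y:[15/2,20] z:[2,15] -> hit [15/2,15], descend [6, 8]
    N6 x:[11/2,31/2] y:[15/2,10] z:[2,9] -> hit [15/2,9] leaf, test {P2(miss), P3@t=8}
    N8 x:[17/2,15] y:[13,20] z:[3,15] -> hit [13,15] leaf, test {P8(miss), P10(miss), P12@t=27/2}
  N3 x:[1/2,12] y:[33/2,25] z:[19,27] -> miss, prune
  N7 x:[2,15] y:[10,25] z:[-8,1] -> miss, prune
  N10 x:[5,7] y:[13/2,19/2] z:[20,29] -> miss, prune

7 AABB tests over nodes [0, 2, 6, 8, 3, 7, 10]; 2 leaves entered; closest P3.

== RESULT ==
2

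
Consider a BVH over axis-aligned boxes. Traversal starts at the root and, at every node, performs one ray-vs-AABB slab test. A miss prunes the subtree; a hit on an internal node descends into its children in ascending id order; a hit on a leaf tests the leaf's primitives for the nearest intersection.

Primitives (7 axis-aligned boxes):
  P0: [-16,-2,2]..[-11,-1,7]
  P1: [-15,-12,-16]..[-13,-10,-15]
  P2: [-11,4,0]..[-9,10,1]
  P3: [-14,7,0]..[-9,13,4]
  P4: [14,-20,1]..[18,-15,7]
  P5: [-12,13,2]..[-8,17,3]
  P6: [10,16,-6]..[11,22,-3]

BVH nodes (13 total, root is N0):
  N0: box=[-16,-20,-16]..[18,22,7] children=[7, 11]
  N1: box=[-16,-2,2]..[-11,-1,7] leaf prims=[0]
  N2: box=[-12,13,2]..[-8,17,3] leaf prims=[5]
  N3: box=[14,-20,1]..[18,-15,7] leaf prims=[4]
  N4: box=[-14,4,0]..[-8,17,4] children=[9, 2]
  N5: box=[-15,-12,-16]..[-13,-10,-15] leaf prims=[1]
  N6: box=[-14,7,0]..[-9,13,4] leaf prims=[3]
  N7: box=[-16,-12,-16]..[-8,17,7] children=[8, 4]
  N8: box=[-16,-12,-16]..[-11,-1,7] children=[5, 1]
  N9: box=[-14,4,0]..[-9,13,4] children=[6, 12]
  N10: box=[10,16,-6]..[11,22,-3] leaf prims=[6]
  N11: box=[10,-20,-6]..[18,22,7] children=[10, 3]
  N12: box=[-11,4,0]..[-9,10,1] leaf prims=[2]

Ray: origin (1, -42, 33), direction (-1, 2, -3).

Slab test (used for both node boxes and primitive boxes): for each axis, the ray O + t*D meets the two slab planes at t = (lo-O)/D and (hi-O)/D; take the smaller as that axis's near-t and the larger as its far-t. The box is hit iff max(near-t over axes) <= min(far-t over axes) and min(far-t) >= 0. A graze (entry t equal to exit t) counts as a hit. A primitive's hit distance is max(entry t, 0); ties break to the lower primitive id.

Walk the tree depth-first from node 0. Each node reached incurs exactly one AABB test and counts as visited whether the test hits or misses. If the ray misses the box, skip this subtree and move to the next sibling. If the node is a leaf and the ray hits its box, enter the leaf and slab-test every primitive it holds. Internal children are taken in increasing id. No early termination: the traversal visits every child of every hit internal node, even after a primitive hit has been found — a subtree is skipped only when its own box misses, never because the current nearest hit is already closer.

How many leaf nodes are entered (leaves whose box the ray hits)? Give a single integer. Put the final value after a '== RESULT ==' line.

Walk:
N0 x:[-17,17] y:[11,32] z:[26/3,49/3] -> hit [11,49/3], descend [7, 11]
  N7 x:[9,17] y:[15,59/2] z:[26/3,49/3] -> hit [15,49/3], descend [4, 8]
    N4 x:[9,15] y:[23,59/2] z:[29/3,11] -> miss, prune
    N8 x:[12,17] y:[15,41/2] z:[26/3,49/3] -> hit [15,49/3], descend [1, 5]
      N1 x:[12,17] y:[20,41/2] z:[26/3,31/3] -> miss, prune
      N5 x:[14,16] y:[15,16] z:[16,49/3] -> hit [16,16] leaf, test {P1@t=16}
  N11 x:[-17,-9] y:[11,32] z:[26/3,13] -> miss, prune

Summary -> nodes [0, 7, 4, 8, 1, 5, 11]; box-tests=7; leaf-entries=1; first=P1

== RESULT ==
1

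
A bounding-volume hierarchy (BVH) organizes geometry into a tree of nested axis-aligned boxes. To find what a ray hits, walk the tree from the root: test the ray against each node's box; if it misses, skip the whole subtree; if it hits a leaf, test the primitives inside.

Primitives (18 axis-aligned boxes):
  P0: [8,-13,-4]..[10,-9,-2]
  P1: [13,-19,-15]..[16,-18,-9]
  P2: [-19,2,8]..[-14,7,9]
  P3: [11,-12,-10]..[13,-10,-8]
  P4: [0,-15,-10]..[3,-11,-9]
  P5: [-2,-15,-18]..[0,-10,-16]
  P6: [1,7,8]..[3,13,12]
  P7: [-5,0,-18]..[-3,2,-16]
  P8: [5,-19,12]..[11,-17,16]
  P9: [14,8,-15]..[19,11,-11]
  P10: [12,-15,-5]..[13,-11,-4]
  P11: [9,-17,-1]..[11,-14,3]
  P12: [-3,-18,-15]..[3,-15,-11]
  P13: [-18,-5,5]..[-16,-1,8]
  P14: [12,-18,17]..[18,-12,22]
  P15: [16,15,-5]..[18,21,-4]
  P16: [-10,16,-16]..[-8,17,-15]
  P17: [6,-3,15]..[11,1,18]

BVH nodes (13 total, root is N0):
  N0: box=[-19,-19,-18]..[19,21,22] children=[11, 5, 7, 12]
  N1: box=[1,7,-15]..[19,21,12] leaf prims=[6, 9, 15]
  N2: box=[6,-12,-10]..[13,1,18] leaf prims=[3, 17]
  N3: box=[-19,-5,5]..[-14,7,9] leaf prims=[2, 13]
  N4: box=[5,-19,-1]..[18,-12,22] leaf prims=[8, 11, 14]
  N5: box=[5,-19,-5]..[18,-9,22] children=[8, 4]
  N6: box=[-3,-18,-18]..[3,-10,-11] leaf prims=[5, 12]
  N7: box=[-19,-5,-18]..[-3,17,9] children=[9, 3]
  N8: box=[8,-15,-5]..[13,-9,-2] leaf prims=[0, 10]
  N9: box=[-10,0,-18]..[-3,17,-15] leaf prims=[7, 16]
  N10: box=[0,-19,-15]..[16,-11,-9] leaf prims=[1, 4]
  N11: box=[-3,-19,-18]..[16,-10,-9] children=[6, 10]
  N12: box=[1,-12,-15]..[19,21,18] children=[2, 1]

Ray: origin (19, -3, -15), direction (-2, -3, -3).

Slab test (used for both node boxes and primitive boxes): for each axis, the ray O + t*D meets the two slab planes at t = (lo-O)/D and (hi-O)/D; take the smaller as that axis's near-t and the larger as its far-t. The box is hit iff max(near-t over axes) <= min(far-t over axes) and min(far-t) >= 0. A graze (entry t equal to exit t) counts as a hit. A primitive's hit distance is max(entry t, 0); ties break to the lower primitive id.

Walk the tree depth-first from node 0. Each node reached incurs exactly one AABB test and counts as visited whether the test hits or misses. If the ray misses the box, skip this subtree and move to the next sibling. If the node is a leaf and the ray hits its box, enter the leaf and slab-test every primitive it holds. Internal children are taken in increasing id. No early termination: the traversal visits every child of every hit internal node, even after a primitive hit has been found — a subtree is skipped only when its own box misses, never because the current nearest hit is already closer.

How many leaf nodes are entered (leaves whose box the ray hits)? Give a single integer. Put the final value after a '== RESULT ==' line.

Trace the traversal:
N0 x:[0,19] y:[-8,16/3] z:[-37/3,1] -> hit [0,1], descend [5, 7, 11, 12]
  N5 x:[1/2,7] y:[2,16/3] z:[-37/3,-10/3] -> miss, prune
  N7 x:[11,19] y:[-20/3,2/3] z:[-8,1] -> miss, prune
  N11 x:[3/2,11] y:[7/3,16/3] z:[-2,1] -> miss, prune
  N12 x:[0,9] y:[-8,3] z:[-11,0] -> hit [0,0], descend [1, 2]
    N1 x:[0,9] y:[-8,-10/3] z:[-9,0] -> miss, prune
    N2 x:[3,13/2] y:[-4/3,3] z:[-11,-5/3] -> miss, prune

order=[0, 5, 7, 11, 12, 1, 2]  |boxes|=7  |leaves|=0  hit=miss

== RESULT ==
0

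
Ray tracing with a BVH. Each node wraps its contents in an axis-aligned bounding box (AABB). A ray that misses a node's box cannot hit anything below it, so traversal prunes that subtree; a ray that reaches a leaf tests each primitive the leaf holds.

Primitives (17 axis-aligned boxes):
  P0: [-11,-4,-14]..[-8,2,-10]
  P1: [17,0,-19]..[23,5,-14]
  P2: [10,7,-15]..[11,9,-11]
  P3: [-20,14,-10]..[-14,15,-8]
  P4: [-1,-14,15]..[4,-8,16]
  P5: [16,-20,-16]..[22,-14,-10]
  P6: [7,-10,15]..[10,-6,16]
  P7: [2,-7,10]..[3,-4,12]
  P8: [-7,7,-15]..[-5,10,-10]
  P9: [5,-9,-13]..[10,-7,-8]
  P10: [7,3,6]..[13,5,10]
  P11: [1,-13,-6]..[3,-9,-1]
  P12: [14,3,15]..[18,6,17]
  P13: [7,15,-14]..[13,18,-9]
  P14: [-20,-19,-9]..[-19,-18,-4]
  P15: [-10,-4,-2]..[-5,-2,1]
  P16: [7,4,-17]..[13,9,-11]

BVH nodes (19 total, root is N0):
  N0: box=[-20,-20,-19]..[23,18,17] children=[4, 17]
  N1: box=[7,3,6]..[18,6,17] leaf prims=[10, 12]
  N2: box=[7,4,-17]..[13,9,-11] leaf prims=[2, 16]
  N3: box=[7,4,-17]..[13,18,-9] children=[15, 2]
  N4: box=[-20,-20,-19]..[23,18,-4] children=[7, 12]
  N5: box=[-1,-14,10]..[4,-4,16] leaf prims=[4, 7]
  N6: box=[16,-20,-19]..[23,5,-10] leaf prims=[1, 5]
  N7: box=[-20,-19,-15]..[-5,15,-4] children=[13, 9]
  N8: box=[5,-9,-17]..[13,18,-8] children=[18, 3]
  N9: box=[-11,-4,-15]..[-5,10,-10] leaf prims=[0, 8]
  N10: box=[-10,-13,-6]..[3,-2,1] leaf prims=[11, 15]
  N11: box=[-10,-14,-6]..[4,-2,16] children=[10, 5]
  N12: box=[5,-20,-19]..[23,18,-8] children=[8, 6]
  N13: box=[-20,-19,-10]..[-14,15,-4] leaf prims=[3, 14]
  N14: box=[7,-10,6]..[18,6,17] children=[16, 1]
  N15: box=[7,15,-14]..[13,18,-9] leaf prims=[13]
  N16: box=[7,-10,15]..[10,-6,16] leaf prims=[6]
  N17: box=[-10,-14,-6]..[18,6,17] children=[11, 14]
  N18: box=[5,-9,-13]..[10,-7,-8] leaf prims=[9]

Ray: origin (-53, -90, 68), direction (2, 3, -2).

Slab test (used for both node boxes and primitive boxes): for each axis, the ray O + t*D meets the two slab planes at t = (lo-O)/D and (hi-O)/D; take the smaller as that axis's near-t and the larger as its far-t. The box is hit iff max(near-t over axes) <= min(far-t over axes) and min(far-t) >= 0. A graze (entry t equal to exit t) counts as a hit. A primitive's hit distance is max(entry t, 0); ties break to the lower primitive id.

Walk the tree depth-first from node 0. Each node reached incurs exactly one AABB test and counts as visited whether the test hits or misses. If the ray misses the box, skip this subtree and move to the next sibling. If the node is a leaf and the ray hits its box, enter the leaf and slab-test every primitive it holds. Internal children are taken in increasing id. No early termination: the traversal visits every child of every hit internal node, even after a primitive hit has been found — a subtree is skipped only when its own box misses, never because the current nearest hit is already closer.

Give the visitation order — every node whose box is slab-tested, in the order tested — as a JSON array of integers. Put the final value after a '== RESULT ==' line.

Walk:
N0 x:[33/2,38] y:[70/3,36] z:[51/2,87/2] -> hit [51/2,36], descend [4, 17]
  N4 x:[33/2,38] y:[70/3,36] z:[36,87/2] -> hit [36,36], descend [7, 12]
    N7 x:[33/2,24] y:[71/3,35] z:[36,83/2] -> miss, prune
    N12 x:[29,38] y:[70/3,36] z:[38,87/2] -> miss, prune
  N17 x:[43/2,71/2] y:[76/3,32] z:[51/2,37] -> hit [51/2,32], descend [11, 14]
    N11 x:[43/2,57/2] y:[76/3,88/3] z:[26,37] -> hit [26,57/2], descend [5, 10]
      N5 x:[26,57/2] y:[76/3,86/3] z:[26,29] -> hit [26,57/2] leaf, test {P4@t=26, P7@t=28}
      N10 x:[43/2,28] y:[77/3,88/3] z:[67/2,37] -> miss, prune
    N14 x:[30,71/2] y:[80/3,32] z:[51/2,31] -> hit [30,31], descend [1, 16]
      N1 x:[30,71/2] y:[31,32] z:[51/2,31] -> hit [31,31] leaf, test {P10@t=31, P12(miss)}
      N16 x:[30,63/2] y:[80/3,28] z:[26,53/2] -> miss, prune

Summary -> nodes [0, 4, 7, 12, 17, 11, 5, 10, 14, 1, 16]; box-tests=11; leaf-entries=2; first=P4

== RESULT ==
[0, 4, 7, 12, 17, 11, 5, 10, 14, 1, 16]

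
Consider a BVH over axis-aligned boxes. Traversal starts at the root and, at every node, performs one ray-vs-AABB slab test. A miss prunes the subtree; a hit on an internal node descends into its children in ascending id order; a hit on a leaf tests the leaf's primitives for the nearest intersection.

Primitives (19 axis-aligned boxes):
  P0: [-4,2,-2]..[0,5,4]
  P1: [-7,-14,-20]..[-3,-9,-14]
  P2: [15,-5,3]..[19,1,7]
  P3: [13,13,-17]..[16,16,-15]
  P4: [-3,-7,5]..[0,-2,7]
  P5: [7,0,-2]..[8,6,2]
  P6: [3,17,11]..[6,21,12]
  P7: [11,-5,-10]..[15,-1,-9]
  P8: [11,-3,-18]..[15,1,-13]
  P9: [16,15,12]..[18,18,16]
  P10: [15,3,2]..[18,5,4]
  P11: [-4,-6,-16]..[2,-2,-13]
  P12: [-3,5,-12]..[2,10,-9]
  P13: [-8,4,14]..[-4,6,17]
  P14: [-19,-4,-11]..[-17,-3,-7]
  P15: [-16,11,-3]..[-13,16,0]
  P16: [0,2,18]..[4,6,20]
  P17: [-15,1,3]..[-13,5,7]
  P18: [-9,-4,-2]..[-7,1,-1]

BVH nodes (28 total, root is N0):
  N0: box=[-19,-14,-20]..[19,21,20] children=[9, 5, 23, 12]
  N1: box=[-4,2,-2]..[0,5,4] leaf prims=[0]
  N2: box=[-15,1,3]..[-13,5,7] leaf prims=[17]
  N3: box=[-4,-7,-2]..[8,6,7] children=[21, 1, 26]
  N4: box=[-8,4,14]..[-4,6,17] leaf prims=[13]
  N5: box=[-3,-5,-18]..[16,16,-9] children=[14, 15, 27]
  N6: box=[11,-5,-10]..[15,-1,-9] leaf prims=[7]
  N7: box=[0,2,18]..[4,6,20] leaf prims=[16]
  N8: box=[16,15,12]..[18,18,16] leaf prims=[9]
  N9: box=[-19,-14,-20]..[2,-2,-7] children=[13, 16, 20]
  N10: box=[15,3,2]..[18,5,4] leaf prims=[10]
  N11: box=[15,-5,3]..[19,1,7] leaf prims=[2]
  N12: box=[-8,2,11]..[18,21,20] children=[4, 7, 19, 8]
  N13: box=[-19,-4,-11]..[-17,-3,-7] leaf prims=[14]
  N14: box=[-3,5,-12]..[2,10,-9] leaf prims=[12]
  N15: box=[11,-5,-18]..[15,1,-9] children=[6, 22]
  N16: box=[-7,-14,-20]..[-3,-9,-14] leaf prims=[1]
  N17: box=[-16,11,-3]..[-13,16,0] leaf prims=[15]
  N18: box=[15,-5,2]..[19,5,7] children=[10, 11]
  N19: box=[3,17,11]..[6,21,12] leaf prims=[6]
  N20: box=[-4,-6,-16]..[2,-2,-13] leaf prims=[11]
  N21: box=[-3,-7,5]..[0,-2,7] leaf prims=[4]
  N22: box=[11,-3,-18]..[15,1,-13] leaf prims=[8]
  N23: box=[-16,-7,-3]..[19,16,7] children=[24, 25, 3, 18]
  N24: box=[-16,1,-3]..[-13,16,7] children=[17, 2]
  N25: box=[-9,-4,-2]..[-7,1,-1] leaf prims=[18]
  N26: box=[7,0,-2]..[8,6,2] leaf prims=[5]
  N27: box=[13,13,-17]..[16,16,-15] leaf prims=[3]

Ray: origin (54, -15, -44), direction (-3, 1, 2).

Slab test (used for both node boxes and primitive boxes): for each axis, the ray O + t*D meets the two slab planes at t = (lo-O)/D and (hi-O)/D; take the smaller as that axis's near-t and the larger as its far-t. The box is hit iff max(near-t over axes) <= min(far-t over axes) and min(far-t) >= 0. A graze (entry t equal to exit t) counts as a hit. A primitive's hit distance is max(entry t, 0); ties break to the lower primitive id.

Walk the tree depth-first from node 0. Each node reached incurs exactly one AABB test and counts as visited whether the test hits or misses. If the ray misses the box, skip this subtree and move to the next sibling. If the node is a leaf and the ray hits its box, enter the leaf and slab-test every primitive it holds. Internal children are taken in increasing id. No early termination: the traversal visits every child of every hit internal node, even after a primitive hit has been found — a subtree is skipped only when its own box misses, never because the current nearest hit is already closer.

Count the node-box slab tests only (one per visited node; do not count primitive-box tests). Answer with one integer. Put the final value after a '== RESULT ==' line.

Trace the traversal:
N0 x:[35/3,73/3] y:[1,36] z:[12,32] -> hit [12,73/3], descend [5, 9, 12, 23]
  N5 x:[38/3,19] y:[10,31] z:[13,35/2] -> hit [13,35/2], descend [14, 15, 27]
    N14 x:[52/3,19] y:[20,25] z:[16,35/2] -> miss, prune
    N15 x:[13,43/3] y:[10,16] z:[13,35/2] -> hit [13,43/3], descend [6, 22]
      N6 x:[13,43/3] y:[10,14] z:[17,35/2] -> miss, prune
      N22 x:[13,43/3] y:[12,16] z:[13,31/2] -> hit [13,43/3] leaf, test {P8@t=13}
    N27 x:[38/3,41/3] y:[28,31] z:[27/2,29/2] -> miss, prune
  N9 x:[52/3,73/3] y:[1,13] z:[12,37/2] -> miss, prune
  N12 x:[12,62/3] y:[17,36] z:[55/2,32] -> miss, prune
  N23 x:[35/3,70/3] y:[8,31] z:[41/2,51/2] -> hit [41/2,70/3], descend [3, 18, 24, 25]
    N3 x:[46/3,58/3] y:[8,21] z:[21,51/2] -> miss, prune
    N18 x:[35/3,13] y:[10,20] z:[23,51/2] -> miss, prune
    N24 x:[67/3,70/3] y:[16,31] z:[41/2,51/2] -> hit [67/3,70/3], descend [2, 17]
      N2 x:[67/3,23] y:[16,20] z:[47/2,51/2] -> miss, prune
      N17 x:[67/3,70/3] y:[26,31] z:[41/2,22] -> miss, prune
    N25 x:[61/3,21] y:[11,16] z:[21,43/2] -> miss, prune

Summary -> nodes [0, 5, 14, 15, 6, 22, 27, 9, 12, 23, 3, 18, 24, 2, 17, 25]; box-tests=16; leaf-entries=1; first=P8

== RESULT ==
16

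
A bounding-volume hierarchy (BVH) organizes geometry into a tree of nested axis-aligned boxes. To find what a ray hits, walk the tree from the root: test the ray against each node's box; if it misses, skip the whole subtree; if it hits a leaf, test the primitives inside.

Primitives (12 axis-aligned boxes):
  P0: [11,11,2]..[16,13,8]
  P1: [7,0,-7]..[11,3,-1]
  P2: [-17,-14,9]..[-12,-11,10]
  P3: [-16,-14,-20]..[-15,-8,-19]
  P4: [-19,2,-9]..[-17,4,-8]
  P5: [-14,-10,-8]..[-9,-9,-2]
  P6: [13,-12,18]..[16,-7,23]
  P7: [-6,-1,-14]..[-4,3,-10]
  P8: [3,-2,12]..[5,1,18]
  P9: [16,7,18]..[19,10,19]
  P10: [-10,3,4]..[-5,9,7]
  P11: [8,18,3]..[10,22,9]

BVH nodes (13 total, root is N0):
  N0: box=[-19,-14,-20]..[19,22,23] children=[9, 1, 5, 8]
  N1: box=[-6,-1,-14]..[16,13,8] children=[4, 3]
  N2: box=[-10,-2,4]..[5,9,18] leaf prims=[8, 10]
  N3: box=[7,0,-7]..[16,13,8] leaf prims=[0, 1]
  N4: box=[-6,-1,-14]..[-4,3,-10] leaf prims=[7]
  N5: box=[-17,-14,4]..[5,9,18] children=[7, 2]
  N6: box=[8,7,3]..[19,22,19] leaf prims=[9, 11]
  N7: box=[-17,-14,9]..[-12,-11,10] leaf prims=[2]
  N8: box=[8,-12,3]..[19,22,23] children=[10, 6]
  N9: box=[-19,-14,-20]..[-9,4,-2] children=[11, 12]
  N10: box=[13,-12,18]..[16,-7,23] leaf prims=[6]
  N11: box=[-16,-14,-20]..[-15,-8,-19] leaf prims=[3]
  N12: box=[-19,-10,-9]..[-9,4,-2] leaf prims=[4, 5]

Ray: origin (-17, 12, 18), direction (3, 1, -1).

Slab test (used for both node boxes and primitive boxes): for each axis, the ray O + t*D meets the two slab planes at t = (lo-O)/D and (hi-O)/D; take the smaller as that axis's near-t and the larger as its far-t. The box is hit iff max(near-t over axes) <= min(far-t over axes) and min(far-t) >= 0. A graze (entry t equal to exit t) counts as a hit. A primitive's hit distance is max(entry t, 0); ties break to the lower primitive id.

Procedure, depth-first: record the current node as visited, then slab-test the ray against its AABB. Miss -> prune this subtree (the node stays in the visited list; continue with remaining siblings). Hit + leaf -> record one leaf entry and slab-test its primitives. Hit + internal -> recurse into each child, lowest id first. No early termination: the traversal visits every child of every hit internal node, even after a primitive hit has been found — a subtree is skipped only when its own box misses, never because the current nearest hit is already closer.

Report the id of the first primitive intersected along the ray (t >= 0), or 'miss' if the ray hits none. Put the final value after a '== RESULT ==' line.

Trace the traversal:
N0 x:[-2/3,12] y:[-26,10] z:[-5,38] -> hit [-2/3,10], descend [1, 5, 8, 9]
  N1 x:[11/3,11] y:[-13,1] z:[10,32] -> miss, prune
  N5 x:[0,22/3] y:[-26,-3] z:[0,14] -> miss, prune
  N8 x:[25/3,12] y:[-24,10] z:[-5,15] -> hit [25/3,10], descend [6, 10]
    N6 x:[25/3,12] y:[-5,10] z:[-1,15] -> hit [25/3,10] leaf, test {P9(miss), P11@t=9}
    N10 x:[10,11] y:[-24,-19] z:[-5,0] -> miss, prune
  N9 x:[-2/3,8/3] y:[-26,-8] z:[20,38] -> miss, prune

7 AABB tests over nodes [0, 1, 5, 8, 6, 10, 9]; 1 leaf entered; closest P11.

== RESULT ==
11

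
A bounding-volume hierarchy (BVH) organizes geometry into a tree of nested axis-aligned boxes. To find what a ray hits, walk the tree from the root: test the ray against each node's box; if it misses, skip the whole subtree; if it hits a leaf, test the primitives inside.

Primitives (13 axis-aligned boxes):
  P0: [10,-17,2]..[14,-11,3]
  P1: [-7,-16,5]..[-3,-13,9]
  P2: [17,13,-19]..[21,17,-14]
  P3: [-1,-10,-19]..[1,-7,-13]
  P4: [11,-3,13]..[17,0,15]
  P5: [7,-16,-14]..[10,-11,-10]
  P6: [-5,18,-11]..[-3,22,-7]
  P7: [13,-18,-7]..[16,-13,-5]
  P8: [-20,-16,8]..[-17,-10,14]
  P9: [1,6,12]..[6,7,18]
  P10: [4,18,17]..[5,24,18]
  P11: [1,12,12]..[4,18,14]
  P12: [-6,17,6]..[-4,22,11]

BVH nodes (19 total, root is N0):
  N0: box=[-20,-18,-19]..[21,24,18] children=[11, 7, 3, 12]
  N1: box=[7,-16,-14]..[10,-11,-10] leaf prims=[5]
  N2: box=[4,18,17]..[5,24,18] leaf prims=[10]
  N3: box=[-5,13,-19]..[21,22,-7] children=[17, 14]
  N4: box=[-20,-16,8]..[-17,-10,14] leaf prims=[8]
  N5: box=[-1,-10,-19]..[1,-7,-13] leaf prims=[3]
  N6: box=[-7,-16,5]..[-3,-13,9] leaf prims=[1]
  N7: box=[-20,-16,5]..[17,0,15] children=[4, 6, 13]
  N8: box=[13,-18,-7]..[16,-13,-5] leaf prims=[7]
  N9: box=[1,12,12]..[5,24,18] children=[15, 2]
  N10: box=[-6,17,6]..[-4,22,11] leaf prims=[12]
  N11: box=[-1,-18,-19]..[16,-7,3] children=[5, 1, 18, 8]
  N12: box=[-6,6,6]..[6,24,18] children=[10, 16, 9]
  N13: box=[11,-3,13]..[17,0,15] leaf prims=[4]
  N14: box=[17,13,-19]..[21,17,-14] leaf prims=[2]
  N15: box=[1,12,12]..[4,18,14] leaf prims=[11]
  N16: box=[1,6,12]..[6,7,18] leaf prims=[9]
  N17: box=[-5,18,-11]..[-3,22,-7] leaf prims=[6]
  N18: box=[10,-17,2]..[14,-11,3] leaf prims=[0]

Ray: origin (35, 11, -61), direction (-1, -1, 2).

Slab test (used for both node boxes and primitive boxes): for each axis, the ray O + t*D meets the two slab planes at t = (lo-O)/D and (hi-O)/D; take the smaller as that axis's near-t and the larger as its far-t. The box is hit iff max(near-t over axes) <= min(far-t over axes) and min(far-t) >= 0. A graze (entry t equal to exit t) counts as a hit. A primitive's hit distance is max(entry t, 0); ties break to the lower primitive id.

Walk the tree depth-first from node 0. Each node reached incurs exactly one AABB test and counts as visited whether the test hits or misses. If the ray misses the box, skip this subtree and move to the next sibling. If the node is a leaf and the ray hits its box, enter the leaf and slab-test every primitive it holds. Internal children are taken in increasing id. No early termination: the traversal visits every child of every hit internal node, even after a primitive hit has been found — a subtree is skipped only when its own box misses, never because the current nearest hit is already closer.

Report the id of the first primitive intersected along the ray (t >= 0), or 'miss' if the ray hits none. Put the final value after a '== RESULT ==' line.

Walk:
N0 x:[14,55] y:[-13,29] z:[21,79/2] -> hit [21,29], descend [3, 7, 11, 12]
  N3 x:[14,40] y:[-11,-2] z:[21,27] -> miss, prune
  N7 x:[18,55] y:[11,27] z:[33,38] -> miss, prune
  N11 x:[19,36] y:[18,29] z:[21,32] -> hit [21,29], descend [1, 5, 8, 18]
    N1 x:[25,28] y:[22,27] z:[47/2,51/2] -> hit [25,51/2] leaf, test {P5@t=25}
    N5 x:[34,36] y:[18,21] z:[21,24] -> miss, prune
    N8 x:[19,22] y:[24,29] z:[27,28] -> miss, prune
    N18 x:[21,25] y:[22,28] z:[63/2,32] -> miss, prune
  N12 x:[29,41] y:[-13,5] z:[67/2,79/2] -> miss, prune

order=[0, 3, 7, 11, 1, 5, 8, 18, 12]  |boxes|=9  |leaves|=1  hit=P5

== RESULT ==
5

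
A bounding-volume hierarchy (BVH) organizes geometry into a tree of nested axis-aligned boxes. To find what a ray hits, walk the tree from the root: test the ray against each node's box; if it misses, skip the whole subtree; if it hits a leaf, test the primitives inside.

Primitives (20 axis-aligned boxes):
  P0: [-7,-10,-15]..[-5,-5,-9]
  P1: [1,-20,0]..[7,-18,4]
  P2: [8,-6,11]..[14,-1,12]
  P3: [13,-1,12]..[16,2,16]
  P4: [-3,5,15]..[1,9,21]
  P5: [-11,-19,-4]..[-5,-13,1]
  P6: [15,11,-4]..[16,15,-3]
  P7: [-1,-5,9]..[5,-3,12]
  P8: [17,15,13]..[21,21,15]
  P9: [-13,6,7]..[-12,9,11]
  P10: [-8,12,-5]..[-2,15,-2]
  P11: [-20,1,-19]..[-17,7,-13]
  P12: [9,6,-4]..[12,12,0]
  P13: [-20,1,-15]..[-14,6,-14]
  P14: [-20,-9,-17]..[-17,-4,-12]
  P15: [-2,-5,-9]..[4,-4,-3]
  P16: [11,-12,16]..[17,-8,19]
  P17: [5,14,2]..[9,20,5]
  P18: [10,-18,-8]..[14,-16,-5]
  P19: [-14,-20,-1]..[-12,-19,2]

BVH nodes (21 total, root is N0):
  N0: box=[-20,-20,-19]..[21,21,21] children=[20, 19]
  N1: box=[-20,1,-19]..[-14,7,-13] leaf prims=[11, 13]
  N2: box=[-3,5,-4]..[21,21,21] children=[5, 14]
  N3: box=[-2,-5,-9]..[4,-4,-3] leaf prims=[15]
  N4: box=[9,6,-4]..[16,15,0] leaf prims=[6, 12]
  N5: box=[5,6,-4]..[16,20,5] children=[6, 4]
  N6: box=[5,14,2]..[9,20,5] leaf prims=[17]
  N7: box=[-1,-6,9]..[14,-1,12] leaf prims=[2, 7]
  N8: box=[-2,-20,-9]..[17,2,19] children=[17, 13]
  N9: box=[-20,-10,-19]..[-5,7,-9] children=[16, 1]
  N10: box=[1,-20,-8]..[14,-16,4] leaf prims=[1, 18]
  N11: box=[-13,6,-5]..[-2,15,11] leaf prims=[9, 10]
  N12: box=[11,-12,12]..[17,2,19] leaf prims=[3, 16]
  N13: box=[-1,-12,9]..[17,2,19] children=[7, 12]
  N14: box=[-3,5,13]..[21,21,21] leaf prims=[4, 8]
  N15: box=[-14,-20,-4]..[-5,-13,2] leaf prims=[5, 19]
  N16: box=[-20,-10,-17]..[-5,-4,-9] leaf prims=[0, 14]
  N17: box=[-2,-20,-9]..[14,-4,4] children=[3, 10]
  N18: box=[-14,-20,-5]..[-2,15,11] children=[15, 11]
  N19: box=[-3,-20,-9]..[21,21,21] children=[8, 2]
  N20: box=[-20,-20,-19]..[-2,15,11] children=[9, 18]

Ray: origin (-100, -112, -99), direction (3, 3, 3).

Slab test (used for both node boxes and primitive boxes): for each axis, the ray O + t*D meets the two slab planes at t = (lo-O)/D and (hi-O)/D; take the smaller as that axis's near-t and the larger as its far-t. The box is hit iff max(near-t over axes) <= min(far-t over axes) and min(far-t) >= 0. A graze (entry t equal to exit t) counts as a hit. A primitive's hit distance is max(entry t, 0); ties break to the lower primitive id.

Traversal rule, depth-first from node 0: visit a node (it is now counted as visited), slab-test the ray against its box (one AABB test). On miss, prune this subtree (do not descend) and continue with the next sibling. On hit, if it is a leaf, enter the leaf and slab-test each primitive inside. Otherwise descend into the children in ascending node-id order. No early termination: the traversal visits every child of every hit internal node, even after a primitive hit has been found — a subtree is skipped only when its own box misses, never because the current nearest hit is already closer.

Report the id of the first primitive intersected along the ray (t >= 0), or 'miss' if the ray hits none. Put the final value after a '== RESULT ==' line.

Traverse from the root:
N0 x:[80/3,121/3] y:[92/3,133/3] z:[80/3,40] -> hit [92/3,40], descend [19, 20]
  N19 x:[97/3,121/3] y:[92/3,133/3] z:[30,40] -> hit [97/3,40], descend [2, 8]
    N2 x:[97/3,121/3] y:[39,133/3] z:[95/3,40] -> hit [39,40], descend [5, 14]
      N5 x:[35,116/3] y:[118/3,44] z:[95/3,104/3] -> miss, prune
      N14 x:[97/3,121/3] y:[39,133/3] z:[112/3,40] -> hit [39,40] leaf, test {P4(miss), P8(miss)}
    N8 x:[98/3,39] y:[92/3,38] z:[30,118/3] -> hit [98/3,38], descend [13, 17]
      N13 x:[33,39] y:[100/3,38] z:[36,118/3] -> hit [36,38], descend [7, 12]
        N7 x:[33,38] y:[106/3,37] z:[36,37] -> hit [36,37] leaf, test {P2@t=110/3, P7(miss)}
        N12 x:[37,39] y:[100/3,38] z:[37,118/3] -> hit [37,38] leaf, test {P3@t=113/3, P16(miss)}
      N17 x:[98/3,38] y:[92/3,36] z:[30,103/3] -> hit [98/3,103/3], descend [3, 10]
        N3 x:[98/3,104/3] y:[107/3,36] z:[30,32] -> miss, prune
        N10 x:[101/3,38] y:[92/3,32] z:[91/3,103/3] -> miss, prune
  N20 x:[80/3,98/3] y:[92/3,127/3] z:[80/3,110/3] -> hit [92/3,98/3], descend [9, 18]
    N9 x:[80/3,95/3] y:[34,119/3] z:[80/3,30] -> miss, prune
    N18 x:[86/3,98/3] y:[92/3,127/3] z:[94/3,110/3] -> hit [94/3,98/3], descend [11, 15]
      N11 x:[29,98/3] y:[118/3,127/3] z:[94/3,110/3] -> miss, prune
      N15 x:[86/3,95/3] y:[92/3,33] z:[95/3,101/3] -> hit [95/3,95/3] leaf, test {P5@t=95/3, P19(miss)}

17 AABB tests over nodes [0, 19, 2, 5, 14, 8, 13, 7, 12, 17, 3, 10, 20, 9, 18, 11, 15]; 4 leaves entered; closest P5.

== RESULT ==
5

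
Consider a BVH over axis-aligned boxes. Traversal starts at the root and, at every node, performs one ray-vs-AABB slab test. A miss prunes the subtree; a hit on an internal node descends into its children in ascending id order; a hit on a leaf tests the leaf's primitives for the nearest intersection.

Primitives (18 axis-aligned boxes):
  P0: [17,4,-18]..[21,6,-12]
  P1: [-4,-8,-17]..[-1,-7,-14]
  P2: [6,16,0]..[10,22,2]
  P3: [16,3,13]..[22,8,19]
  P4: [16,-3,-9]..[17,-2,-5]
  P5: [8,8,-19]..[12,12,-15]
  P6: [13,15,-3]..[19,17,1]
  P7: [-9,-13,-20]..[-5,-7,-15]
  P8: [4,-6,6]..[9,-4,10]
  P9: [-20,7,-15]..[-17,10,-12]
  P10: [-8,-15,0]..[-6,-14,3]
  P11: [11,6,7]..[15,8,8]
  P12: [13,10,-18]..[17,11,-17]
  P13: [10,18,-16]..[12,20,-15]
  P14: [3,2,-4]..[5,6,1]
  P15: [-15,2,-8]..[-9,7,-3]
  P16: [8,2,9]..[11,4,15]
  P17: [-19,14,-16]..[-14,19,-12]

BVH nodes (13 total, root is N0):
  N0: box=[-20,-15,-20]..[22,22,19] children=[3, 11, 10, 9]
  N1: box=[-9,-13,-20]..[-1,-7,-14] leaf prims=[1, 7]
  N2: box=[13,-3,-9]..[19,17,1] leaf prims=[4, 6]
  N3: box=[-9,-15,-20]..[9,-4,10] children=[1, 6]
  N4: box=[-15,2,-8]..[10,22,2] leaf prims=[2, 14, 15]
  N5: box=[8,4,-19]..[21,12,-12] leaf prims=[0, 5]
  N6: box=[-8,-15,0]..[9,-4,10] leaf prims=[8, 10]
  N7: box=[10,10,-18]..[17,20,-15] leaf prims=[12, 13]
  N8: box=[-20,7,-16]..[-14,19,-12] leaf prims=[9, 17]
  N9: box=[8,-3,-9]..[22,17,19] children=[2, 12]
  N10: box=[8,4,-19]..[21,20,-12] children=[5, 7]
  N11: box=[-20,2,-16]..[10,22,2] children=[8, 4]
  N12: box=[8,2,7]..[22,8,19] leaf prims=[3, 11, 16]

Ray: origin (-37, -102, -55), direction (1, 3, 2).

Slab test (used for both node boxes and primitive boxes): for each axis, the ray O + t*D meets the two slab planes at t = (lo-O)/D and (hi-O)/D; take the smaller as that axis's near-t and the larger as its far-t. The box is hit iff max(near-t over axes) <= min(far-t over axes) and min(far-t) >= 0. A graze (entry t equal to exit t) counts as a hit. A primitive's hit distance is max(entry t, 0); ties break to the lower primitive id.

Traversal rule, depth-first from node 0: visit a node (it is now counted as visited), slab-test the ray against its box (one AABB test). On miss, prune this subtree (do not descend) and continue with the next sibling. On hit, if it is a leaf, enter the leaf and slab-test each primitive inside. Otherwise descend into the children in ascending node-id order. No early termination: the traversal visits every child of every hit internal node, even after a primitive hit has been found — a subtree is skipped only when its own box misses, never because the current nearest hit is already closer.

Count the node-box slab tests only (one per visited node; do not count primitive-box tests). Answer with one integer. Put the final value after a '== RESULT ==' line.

Trace the traversal:
N0 x:[17,59] y:[29,124/3] z:[35/2,37] -> hit [29,37], descend [3, 9, 10, 11]
  N3 x:[28,46] y:[29,98/3] z:[35/2,65/2] -> hit [29,65/2], descend [1, 6]
    N1 x:[28,36] y:[89/3,95/3] z:[35/2,41/2] -> miss, prune
    N6 x:[29,46] y:[29,98/3] z:[55/2,65/2] -> hit [29,65/2] leaf, test {P8(miss), P10@t=29}
  N9 x:[45,59] y:[33,119/3] z:[23,37] -> miss, prune
  N10 x:[45,58] y:[106/3,122/3] z:[18,43/2] -> miss, prune
  N11 x:[17,47] y:[104/3,124/3] z:[39/2,57/2] -> miss, prune

7 AABB tests over nodes [0, 3, 1, 6, 9, 10, 11]; 1 leaf entered; closest P10.

== RESULT ==
7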